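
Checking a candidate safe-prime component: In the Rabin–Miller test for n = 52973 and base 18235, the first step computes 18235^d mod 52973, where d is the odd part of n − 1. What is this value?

n − 1 = 52972 = 2^2 · 13243, so s = 2 and d = 13243.
18235^13243 mod 52973 = 51573.

51573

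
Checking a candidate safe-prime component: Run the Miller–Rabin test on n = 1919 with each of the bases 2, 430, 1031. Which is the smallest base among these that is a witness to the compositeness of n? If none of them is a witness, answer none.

n − 1 = 1918 = 2^1 · 959, so s = 1 and d = 959.
Base 2: x_0 = 2^959 mod 1919 = 1609. x_0 ∉ {1, 1918} and s = 1, so 2 is a Miller–Rabin witness and 1919 is composite.
Base 430: x_0 = 430^959 mod 1919 = 901. x_0 ∉ {1, 1918} and s = 1, so 430 is a Miller–Rabin witness and 1919 is composite.
Base 1031: x_0 = 1031^959 mod 1919 = 408. x_0 ∉ {1, 1918} and s = 1, so 1031 is a Miller–Rabin witness and 1919 is composite.
The smallest witness among the given bases is 2.

2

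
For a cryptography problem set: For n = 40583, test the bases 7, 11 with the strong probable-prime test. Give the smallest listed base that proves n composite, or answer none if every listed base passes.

n − 1 = 40582 = 2^1 · 20291, so s = 1 and d = 20291.
Base 7: x_0 = 7^20291 mod 40583 = 40582. x_0 = 40582 ≡ −1, so 7 is not a witness.
Base 11: x_0 = 11^20291 mod 40583 = 40582. x_0 = 40582 ≡ −1, so 11 is not a witness.
No listed base is a witness for 40583.

none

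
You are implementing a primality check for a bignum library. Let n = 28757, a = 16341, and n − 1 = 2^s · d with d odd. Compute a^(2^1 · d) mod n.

5940

n − 1 = 28756 = 2^2 · 7189, so s = 2 and d = 7189.
x_0 = 16341^7189 mod 28757 = 26993.
x_1 = 26993^2 mod 28757 = 5940.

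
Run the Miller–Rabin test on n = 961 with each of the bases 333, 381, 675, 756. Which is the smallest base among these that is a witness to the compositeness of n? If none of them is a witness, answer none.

381

n − 1 = 960 = 2^6 · 15, so s = 6 and d = 15.
Base 333: x_0 = 333^15 mod 961 = 960. x_0 = 960 ≡ −1, so 333 is not a witness.
Base 381: x_0 = 381^15 mod 961 = 187. x_0 is neither 1 nor 960, so continue squaring. x_1 = 187^2 mod 961 = 373. x_2 = 373^2 mod 961 = 745. x_3 = 745^2 mod 961 = 528. x_4 = 528^2 mod 961 = 94. x_5 = 94^2 mod 961 = 187. Reached i = s−1 = 5 without hitting −1: 381 is a Miller–Rabin witness and 961 is composite.
Base 675: x_0 = 675^15 mod 961 = 371. x_0 is neither 1 nor 960, so continue squaring. x_1 = 371^2 mod 961 = 218. x_2 = 218^2 mod 961 = 435. x_3 = 435^2 mod 961 = 869. x_4 = 869^2 mod 961 = 776. x_5 = 776^2 mod 961 = 590. Reached i = s−1 = 5 without hitting −1: 675 is a Miller–Rabin witness and 961 is composite.
Base 756: x_0 = 756^15 mod 961 = 61. x_0 is neither 1 nor 960, so continue squaring. x_1 = 61^2 mod 961 = 838. x_2 = 838^2 mod 961 = 714. x_3 = 714^2 mod 961 = 466. x_4 = 466^2 mod 961 = 931. x_5 = 931^2 mod 961 = 900. Reached i = s−1 = 5 without hitting −1: 756 is a Miller–Rabin witness and 961 is composite.
The smallest witness among the given bases is 381.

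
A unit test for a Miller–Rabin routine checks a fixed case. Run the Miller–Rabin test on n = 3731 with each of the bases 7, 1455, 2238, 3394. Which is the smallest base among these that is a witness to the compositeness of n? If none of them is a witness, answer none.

7

n − 1 = 3730 = 2^1 · 1865, so s = 1 and d = 1865.
Base 7: x_0 = 7^1865 mod 3731 = 700. x_0 ∉ {1, 3730} and s = 1, so 7 is a Miller–Rabin witness and 3731 is composite.
Base 1455: x_0 = 1455^1865 mod 3731 = 2820. x_0 ∉ {1, 3730} and s = 1, so 1455 is a Miller–Rabin witness and 3731 is composite.
Base 2238: x_0 = 2238^1865 mod 3731 = 3594. x_0 ∉ {1, 3730} and s = 1, so 2238 is a Miller–Rabin witness and 3731 is composite.
Base 3394: x_0 = 3394^1865 mod 3731 = 3394. x_0 ∉ {1, 3730} and s = 1, so 3394 is a Miller–Rabin witness and 3731 is composite.
The smallest witness among the given bases is 7.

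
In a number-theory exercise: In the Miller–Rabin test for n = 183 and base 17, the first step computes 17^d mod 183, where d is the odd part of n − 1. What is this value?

44

n − 1 = 182 = 2^1 · 91, so s = 1 and d = 91.
17^91 mod 183 = 44.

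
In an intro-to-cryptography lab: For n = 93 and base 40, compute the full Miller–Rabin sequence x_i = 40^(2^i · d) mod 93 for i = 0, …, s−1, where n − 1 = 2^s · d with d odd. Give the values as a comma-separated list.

n − 1 = 92 = 2^2 · 23, so s = 2 and d = 23.
x_0 = 40^23 mod 93 = 28.
x_1 = 28^2 mod 93 = 40.

28, 40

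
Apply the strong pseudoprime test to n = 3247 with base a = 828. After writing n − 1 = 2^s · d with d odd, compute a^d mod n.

2999

n − 1 = 3246 = 2^1 · 1623, so s = 1 and d = 1623.
Repeated squaring mod 3247: 828^1 ≡ 828, 828^2 ≡ 467, 828^4 ≡ 540, 828^8 ≡ 2617, 828^16 ≡ 766, 828^32 ≡ 2296, 828^64 ≡ 1735, 828^128 ≡ 256, 828^256 ≡ 596, 828^512 ≡ 1293, 828^1024 ≡ 2891.
1623 = 1024 + 512 + 64 + 16 + 4 + 2 + 1, so 828^1623 ≡ 2891·1293·1735·766·540·467·828 ≡ 2999 (mod 3247).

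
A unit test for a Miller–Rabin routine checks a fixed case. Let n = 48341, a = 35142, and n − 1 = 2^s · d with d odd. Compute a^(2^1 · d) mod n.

n − 1 = 48340 = 2^2 · 12085, so s = 2 and d = 12085.
Repeated squaring mod 48341: 35142^1 ≡ 35142, 35142^2 ≡ 40978, 35142^4 ≡ 23508, 35142^8 ≡ 40093, 35142^16 ≡ 13717, 35142^32 ≡ 12917, 35142^64 ≡ 24098, 35142^128 ≡ 41512, 35142^256 ≡ 34517, 35142^512 ≡ 11003, 35142^1024 ≡ 20145, 35142^2048 ≡ 46671, 35142^4096 ≡ 33463, 35142^8192 ≡ 1445.
12085 = 8192 + 2048 + 1024 + 512 + 256 + 32 + 16 + 4 + 1, so 35142^12085 ≡ 1445·46671·20145·11003·34517·12917·13717·23508·35142 ≡ 3148 (mod 48341).
x_0 = 3148.
x_1 = 3148^2 mod 48341 = 48340.

48340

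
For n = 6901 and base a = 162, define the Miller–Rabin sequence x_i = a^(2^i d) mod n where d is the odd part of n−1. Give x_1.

4236

n − 1 = 6900 = 2^2 · 1725, so s = 2 and d = 1725.
By repeated squaring, 162^1725 ≡ 782 (mod 6901).
x_0 = 782.
x_1 = 782^2 mod 6901 = 4236.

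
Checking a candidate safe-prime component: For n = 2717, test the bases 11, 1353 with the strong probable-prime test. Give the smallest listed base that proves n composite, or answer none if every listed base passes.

11

n − 1 = 2716 = 2^2 · 679, so s = 2 and d = 679.
Base 11: x_0 = 11^679 mod 2717 = 847. x_0 is neither 1 nor 2716, so continue squaring. x_1 = 847^2 mod 2717 = 121. Reached i = s−1 = 1 without hitting −1: 11 is a Miller–Rabin witness and 2717 is composite.
Base 1353: x_0 = 1353^679 mod 2717 = 66. x_0 is neither 1 nor 2716, so continue squaring. x_1 = 66^2 mod 2717 = 1639. Reached i = s−1 = 1 without hitting −1: 1353 is a Miller–Rabin witness and 2717 is composite.
The smallest witness among the given bases is 11.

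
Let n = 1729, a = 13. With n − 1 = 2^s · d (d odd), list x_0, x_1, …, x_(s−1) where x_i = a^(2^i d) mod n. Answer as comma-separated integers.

1196, 533, 533, 533, 533, 533

n − 1 = 1728 = 2^6 · 27, so s = 6 and d = 27.
x_0 = 13^27 mod 1729 = 1196.
x_1 = 1196^2 mod 1729 = 533.
x_2 = 533^2 mod 1729 = 533.
x_3 = 533^2 mod 1729 = 533.
x_4 = 533^2 mod 1729 = 533.
x_5 = 533^2 mod 1729 = 533.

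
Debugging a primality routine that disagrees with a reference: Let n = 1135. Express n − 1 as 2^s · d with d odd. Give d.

567

Halving: 1134 → 567; 567 is odd.
So 1134 = 2^1 · 567.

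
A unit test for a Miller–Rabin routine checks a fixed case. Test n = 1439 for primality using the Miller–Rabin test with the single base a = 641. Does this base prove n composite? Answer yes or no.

n − 1 = 1438 = 2^1 · 719, so s = 1 and d = 719.
x_0 = 641^719 mod 1439 = 1.
x_0 = 1, so 641 is not a witness.

no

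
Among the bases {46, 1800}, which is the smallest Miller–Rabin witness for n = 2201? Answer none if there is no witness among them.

n − 1 = 2200 = 2^3 · 275, so s = 3 and d = 275.
Base 46: x_0 = 46^275 mod 2201 = 2200. x_0 = 2200 ≡ −1, so 46 is not a witness.
Base 1800: x_0 = 1800^275 mod 2201 = 1. x_0 = 1, so 1800 is not a witness.
No listed base is a witness for 2201.

none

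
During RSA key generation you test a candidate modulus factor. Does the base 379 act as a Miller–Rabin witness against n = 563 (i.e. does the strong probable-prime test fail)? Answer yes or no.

n − 1 = 562 = 2^1 · 281, so s = 1 and d = 281.
x_0 = 379^281 mod 563 = 1.
x_0 = 1, so 379 is not a witness.

no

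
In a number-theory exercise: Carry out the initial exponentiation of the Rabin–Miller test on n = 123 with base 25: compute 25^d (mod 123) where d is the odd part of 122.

n − 1 = 122 = 2^1 · 61, so s = 1 and d = 61.
25^61 mod 123 = 25.

25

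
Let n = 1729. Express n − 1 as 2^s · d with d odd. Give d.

27

Halving: 1728 → 864 → 432 → 216 → 108 → 54 → 27; 27 is odd.
So 1728 = 2^6 · 27.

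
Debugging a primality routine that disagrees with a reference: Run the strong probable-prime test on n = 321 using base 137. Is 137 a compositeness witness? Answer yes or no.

yes

n − 1 = 320 = 2^6 · 5, so s = 6 and d = 5.
Repeated squaring mod 321: 137^1 ≡ 137, 137^2 ≡ 151, 137^4 ≡ 10.
5 = 4 + 1, so 137^5 ≡ 10·137 ≡ 86 (mod 321).
x_0 = 137^5 mod 321 = 86.
x_0 is neither 1 nor 320, so continue squaring.
x_1 = 86^2 mod 321 = 13.
x_2 = 13^2 mod 321 = 169.
x_3 = 169^2 mod 321 = 313.
x_4 = 313^2 mod 321 = 64.
x_5 = 64^2 mod 321 = 244.
Reached i = s−1 = 5 without hitting −1: 137 is a Miller–Rabin witness and 321 is composite.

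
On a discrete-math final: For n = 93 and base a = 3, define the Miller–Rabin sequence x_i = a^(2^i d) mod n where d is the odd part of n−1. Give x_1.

90

n − 1 = 92 = 2^2 · 23, so s = 2 and d = 23.
x_0 = 3^23 mod 93 = 42.
x_1 = 42^2 mod 93 = 90.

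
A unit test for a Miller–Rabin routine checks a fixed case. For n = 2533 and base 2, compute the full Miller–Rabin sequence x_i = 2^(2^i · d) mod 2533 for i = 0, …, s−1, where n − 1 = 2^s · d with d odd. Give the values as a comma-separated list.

2127, 191

n − 1 = 2532 = 2^2 · 633, so s = 2 and d = 633.
x_0 = 2^633 mod 2533 = 2127.
x_1 = 2127^2 mod 2533 = 191.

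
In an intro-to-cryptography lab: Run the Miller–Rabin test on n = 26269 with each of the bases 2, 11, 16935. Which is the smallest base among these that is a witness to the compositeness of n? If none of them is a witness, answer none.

2

n − 1 = 26268 = 2^2 · 6567, so s = 2 and d = 6567.
Base 2: x_0 = 2^6567 mod 26269 = 6499. x_0 is neither 1 nor 26268, so continue squaring. x_1 = 6499^2 mod 26269 = 22718. Reached i = s−1 = 1 without hitting −1: 2 is a Miller–Rabin witness and 26269 is composite.
Base 11: x_0 = 11^6567 mod 26269 = 16258. x_0 is neither 1 nor 26268, so continue squaring. x_1 = 16258^2 mod 26269 = 3886. Reached i = s−1 = 1 without hitting −1: 11 is a Miller–Rabin witness and 26269 is composite.
Base 16935: x_0 = 16935^6567 mod 26269 = 1798. x_0 is neither 1 nor 26268, so continue squaring. x_1 = 1798^2 mod 26269 = 1717. Reached i = s−1 = 1 without hitting −1: 16935 is a Miller–Rabin witness and 26269 is composite.
The smallest witness among the given bases is 2.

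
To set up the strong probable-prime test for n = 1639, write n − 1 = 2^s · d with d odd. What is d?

819

Halving: 1638 → 819; 819 is odd.
So 1638 = 2^1 · 819.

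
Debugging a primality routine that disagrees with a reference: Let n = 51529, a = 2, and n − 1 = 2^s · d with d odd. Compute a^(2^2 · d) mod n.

n − 1 = 51528 = 2^3 · 6441, so s = 3 and d = 6441.
x_0 = 2^6441 mod 51529 = 13619.
x_1 = 13619^2 mod 51529 = 24290.
x_2 = 24290^2 mod 51529 = 48579.

48579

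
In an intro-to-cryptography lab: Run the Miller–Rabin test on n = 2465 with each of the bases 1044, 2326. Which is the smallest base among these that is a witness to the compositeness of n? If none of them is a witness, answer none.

1044

n − 1 = 2464 = 2^5 · 77, so s = 5 and d = 77.
Base 1044: x_0 = 1044^77 mod 2465 = 754. x_0 is neither 1 nor 2464, so continue squaring. x_1 = 754^2 mod 2465 = 1566. x_2 = 1566^2 mod 2465 = 2146. x_3 = 2146^2 mod 2465 = 696. x_4 = 696^2 mod 2465 = 1276. Reached i = s−1 = 4 without hitting −1: 1044 is a Miller–Rabin witness and 2465 is composite.
Base 2326: x_0 = 2326^77 mod 2465 = 1246. x_0 is neither 1 nor 2464, so continue squaring. x_1 = 1246^2 mod 2465 = 2031. x_2 = 2031^2 mod 2465 = 1016. x_3 = 1016^2 mod 2465 = 1886. x_4 = 1886^2 mod 2465 = 1. x_4 = 1 but x_3 ≠ ±1, a nontrivial square root of 1 — 2326 is a witness and 2465 is composite.
The smallest witness among the given bases is 1044.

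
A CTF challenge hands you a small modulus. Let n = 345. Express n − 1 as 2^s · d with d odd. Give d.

Halving: 344 → 172 → 86 → 43; 43 is odd.
So 344 = 2^3 · 43.

43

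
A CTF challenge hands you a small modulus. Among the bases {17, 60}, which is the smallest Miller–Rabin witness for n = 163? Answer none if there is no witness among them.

n − 1 = 162 = 2^1 · 81, so s = 1 and d = 81.
Base 17: x_0 = 17^81 mod 163 = 162. x_0 = 162 ≡ −1, so 17 is not a witness.
Base 60: x_0 = 60^81 mod 163 = 1. x_0 = 1, so 60 is not a witness.
No listed base is a witness for 163.

none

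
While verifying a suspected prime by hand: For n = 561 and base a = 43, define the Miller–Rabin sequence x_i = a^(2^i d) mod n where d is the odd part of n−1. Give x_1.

n − 1 = 560 = 2^4 · 35, so s = 4 and d = 35.
x_0 = 43^35 mod 561 = 406.
x_1 = 406^2 mod 561 = 463.

463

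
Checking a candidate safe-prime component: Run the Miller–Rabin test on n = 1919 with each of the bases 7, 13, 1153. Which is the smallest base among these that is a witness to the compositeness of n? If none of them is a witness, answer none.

n − 1 = 1918 = 2^1 · 959, so s = 1 and d = 959.
Base 7: x_0 = 7^959 mod 1919 = 1246. x_0 ∉ {1, 1918} and s = 1, so 7 is a Miller–Rabin witness and 1919 is composite.
Base 13: x_0 = 13^959 mod 1919 = 1040. x_0 ∉ {1, 1918} and s = 1, so 13 is a Miller–Rabin witness and 1919 is composite.
Base 1153: x_0 = 1153^959 mod 1919 = 679. x_0 ∉ {1, 1918} and s = 1, so 1153 is a Miller–Rabin witness and 1919 is composite.
The smallest witness among the given bases is 7.

7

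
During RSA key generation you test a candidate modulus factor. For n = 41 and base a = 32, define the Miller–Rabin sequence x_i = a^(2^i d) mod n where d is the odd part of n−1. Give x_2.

n − 1 = 40 = 2^3 · 5, so s = 3 and d = 5.
x_0 = 32^5 mod 41 = 32.
x_1 = 32^2 mod 41 = 40.
x_2 = 40^2 mod 41 = 1.

1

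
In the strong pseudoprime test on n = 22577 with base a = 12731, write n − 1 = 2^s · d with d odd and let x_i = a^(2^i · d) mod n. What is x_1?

n − 1 = 22576 = 2^4 · 1411, so s = 4 and d = 1411.
Repeated squaring mod 22577: 12731^1 ≡ 12731, 12731^2 ≡ 20655, 12731^4 ≡ 14033, 12731^8 ≡ 8495, 12731^16 ≡ 8933, 12731^32 ≡ 11371, 12731^64 ≡ 1162, 12731^128 ≡ 18201, 12731^256 ≡ 4080, 12731^512 ≡ 7151, 12731^1024 ≡ 22473.
1411 = 1024 + 256 + 128 + 2 + 1, so 12731^1411 ≡ 22473·4080·18201·20655·12731 ≡ 9144 (mod 22577).
x_0 = 9144.
x_1 = 9144^2 mod 22577 = 10105.

10105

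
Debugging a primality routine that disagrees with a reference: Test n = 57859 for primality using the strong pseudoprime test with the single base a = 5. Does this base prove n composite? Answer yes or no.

n − 1 = 57858 = 2^1 · 28929, so s = 1 and d = 28929.
x_0 = 5^28929 mod 57859 = 1.
x_0 = 1, so 5 is not a witness.

no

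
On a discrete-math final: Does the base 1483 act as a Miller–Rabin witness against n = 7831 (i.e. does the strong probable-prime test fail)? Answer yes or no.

yes

n − 1 = 7830 = 2^1 · 3915, so s = 1 and d = 3915.
x_0 = 1483^3915 mod 7831 = 3020.
x_0 ∉ {1, 7830} and s = 1, so 1483 is a Miller–Rabin witness and 7831 is composite.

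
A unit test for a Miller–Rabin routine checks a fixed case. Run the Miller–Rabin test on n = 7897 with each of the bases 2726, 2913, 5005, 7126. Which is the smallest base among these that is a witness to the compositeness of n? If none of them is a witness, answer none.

2913

n − 1 = 7896 = 2^3 · 987, so s = 3 and d = 987.
Base 2726: x_0 = 2726^987 mod 7897 = 5171. x_0 is neither 1 nor 7896, so continue squaring. x_1 = 5171^2 mod 7897 = 7896. x_1 ≡ −1, so 2726 is not a witness.
Base 2913: x_0 = 2913^987 mod 7897 = 2676. x_0 is neither 1 nor 7896, so continue squaring. x_1 = 2676^2 mod 7897 = 6294. x_2 = 6294^2 mod 7897 = 3084. Reached i = s−1 = 2 without hitting −1: 2913 is a Miller–Rabin witness and 7897 is composite.
Base 5005: x_0 = 5005^987 mod 7897 = 5860. x_0 is neither 1 nor 7896, so continue squaring. x_1 = 5860^2 mod 7897 = 3444. x_2 = 3444^2 mod 7897 = 7739. Reached i = s−1 = 2 without hitting −1: 5005 is a Miller–Rabin witness and 7897 is composite.
Base 7126: x_0 = 7126^987 mod 7897 = 2480. x_0 is neither 1 nor 7896, so continue squaring. x_1 = 2480^2 mod 7897 = 6534. x_2 = 6534^2 mod 7897 = 1974. Reached i = s−1 = 2 without hitting −1: 7126 is a Miller–Rabin witness and 7897 is composite.
The smallest witness among the given bases is 2913.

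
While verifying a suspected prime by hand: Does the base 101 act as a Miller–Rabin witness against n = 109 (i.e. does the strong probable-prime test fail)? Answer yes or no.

n − 1 = 108 = 2^2 · 27, so s = 2 and d = 27.
By repeated squaring, 101^27 ≡ 33 (mod 109).
x_0 = 101^27 mod 109 = 33.
x_0 is neither 1 nor 108, so continue squaring.
x_1 = 33^2 mod 109 = 108.
x_1 ≡ −1, so 101 is not a witness.

no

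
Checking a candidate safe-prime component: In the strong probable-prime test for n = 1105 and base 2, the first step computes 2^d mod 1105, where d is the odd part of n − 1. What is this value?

n − 1 = 1104 = 2^4 · 69, so s = 4 and d = 69.
Repeated squaring mod 1105: 2^1 ≡ 2, 2^2 ≡ 4, 2^4 ≡ 16, 2^8 ≡ 256, 2^16 ≡ 341, 2^32 ≡ 256, 2^64 ≡ 341.
69 = 64 + 4 + 1, so 2^69 ≡ 341·16·2 ≡ 967 (mod 1105).

967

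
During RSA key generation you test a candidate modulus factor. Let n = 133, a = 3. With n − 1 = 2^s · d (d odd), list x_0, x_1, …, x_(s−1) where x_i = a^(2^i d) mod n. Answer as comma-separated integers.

n − 1 = 132 = 2^2 · 33, so s = 2 and d = 33.
x_0 = 3^33 mod 133 = 69.
x_1 = 69^2 mod 133 = 106.

69, 106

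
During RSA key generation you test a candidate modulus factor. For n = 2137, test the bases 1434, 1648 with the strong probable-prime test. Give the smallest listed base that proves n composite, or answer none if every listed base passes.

n − 1 = 2136 = 2^3 · 267, so s = 3 and d = 267.
Base 1434: x_0 = 1434^267 mod 2137 = 296. x_0 is neither 1 nor 2136, so continue squaring. x_1 = 296^2 mod 2137 = 2136. x_1 ≡ −1, so 1434 is not a witness.
Base 1648: x_0 = 1648^267 mod 2137 = 1508. x_0 is neither 1 nor 2136, so continue squaring. x_1 = 1508^2 mod 2137 = 296. x_2 = 296^2 mod 2137 = 2136. x_2 ≡ −1, so 1648 is not a witness.
No listed base is a witness for 2137.

none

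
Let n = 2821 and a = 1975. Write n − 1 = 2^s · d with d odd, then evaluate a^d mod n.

1611

n − 1 = 2820 = 2^2 · 705, so s = 2 and d = 705.
1975^705 mod 2821 = 1611.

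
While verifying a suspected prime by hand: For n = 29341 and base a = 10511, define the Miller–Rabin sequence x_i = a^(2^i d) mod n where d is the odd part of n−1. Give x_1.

6772

n − 1 = 29340 = 2^2 · 7335, so s = 2 and d = 7335.
Repeated squaring mod 29341: 10511^1 ≡ 10511, 10511^2 ≡ 12256, 10511^4 ≡ 12957, 10511^8 ≡ 23988, 10511^16 ≡ 17793, 10511^32 ≡ 1459, 10511^64 ≡ 16129, 10511^128 ≡ 7335, 10511^256 ≡ 20172, 10511^512 ≡ 8596, 10511^1024 ≡ 10578, 10511^2048 ≡ 16851, 10511^4096 ≡ 23344.
7335 = 4096 + 2048 + 1024 + 128 + 32 + 4 + 2 + 1, so 10511^7335 ≡ 23344·16851·10578·7335·1459·12957·12256·10511 ≡ 9027 (mod 29341).
x_0 = 9027.
x_1 = 9027^2 mod 29341 = 6772.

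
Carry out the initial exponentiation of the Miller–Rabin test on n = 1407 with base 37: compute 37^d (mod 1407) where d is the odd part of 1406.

37

n − 1 = 1406 = 2^1 · 703, so s = 1 and d = 703.
By repeated squaring, 37^703 ≡ 37 (mod 1407).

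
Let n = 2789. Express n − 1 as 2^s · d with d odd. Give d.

697

Halving: 2788 → 1394 → 697; 697 is odd.
So 2788 = 2^2 · 697.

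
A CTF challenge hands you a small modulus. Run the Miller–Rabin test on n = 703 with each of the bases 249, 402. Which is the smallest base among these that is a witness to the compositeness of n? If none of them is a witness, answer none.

n − 1 = 702 = 2^1 · 351, so s = 1 and d = 351.
Base 249: x_0 = 249^351 mod 703 = 702. x_0 = 702 ≡ −1, so 249 is not a witness.
Base 402: x_0 = 402^351 mod 703 = 265. x_0 ∉ {1, 702} and s = 1, so 402 is a Miller–Rabin witness and 703 is composite.
The smallest witness among the given bases is 402.

402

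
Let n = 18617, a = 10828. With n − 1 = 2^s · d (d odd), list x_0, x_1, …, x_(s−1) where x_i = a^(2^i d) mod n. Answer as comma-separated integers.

n − 1 = 18616 = 2^3 · 2327, so s = 3 and d = 2327.
x_0 = 10828^2327 mod 18617 = 13552.
x_1 = 13552^2 mod 18617 = 18616.
x_2 = 18616^2 mod 18617 = 1.

13552, 18616, 1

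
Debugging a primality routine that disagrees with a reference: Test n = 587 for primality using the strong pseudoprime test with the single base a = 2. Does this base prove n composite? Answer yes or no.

n − 1 = 586 = 2^1 · 293, so s = 1 and d = 293.
Repeated squaring mod 587: 2^1 ≡ 2, 2^2 ≡ 4, 2^4 ≡ 16, 2^8 ≡ 256, 2^16 ≡ 379, 2^32 ≡ 413, 2^64 ≡ 339, 2^128 ≡ 456, 2^256 ≡ 138.
293 = 256 + 32 + 4 + 1, so 2^293 ≡ 138·413·16·2 ≡ 586 (mod 587).
x_0 = 2^293 mod 587 = 586.
x_0 = 586 ≡ −1, so 2 is not a witness.

no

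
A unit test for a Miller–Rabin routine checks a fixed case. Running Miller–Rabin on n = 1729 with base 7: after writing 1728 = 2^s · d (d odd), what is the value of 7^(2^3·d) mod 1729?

n − 1 = 1728 = 2^6 · 27, so s = 6 and d = 27.
x_0 = 7^27 mod 1729 = 343.
x_1 = 343^2 mod 1729 = 77.
x_2 = 77^2 mod 1729 = 742.
x_3 = 742^2 mod 1729 = 742.

742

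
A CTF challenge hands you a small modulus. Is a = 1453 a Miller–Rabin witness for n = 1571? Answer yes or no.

no

n − 1 = 1570 = 2^1 · 785, so s = 1 and d = 785.
Repeated squaring mod 1571: 1453^1 ≡ 1453, 1453^2 ≡ 1356, 1453^4 ≡ 666, 1453^8 ≡ 534, 1453^16 ≡ 805, 1453^32 ≡ 773, 1453^64 ≡ 549, 1453^128 ≡ 1340, 1453^256 ≡ 1518, 1453^512 ≡ 1238.
785 = 512 + 256 + 16 + 1, so 1453^785 ≡ 1238·1518·805·1453 ≡ 1 (mod 1571).
x_0 = 1453^785 mod 1571 = 1.
x_0 = 1, so 1453 is not a witness.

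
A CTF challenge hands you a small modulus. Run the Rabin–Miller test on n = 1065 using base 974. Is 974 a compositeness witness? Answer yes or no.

no

n − 1 = 1064 = 2^3 · 133, so s = 3 and d = 133.
x_0 = 974^133 mod 1065 = 1064.
x_0 = 1064 ≡ −1, so 974 is not a witness.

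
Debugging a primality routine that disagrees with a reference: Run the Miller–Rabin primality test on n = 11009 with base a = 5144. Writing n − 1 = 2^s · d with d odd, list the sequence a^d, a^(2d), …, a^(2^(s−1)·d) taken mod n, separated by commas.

3893, 7065, 10428, 7291, 7229, 9727, 3183, 3209

n − 1 = 11008 = 2^8 · 43, so s = 8 and d = 43.
x_0 = 5144^43 mod 11009 = 3893.
x_1 = 3893^2 mod 11009 = 7065.
x_2 = 7065^2 mod 11009 = 10428.
x_3 = 10428^2 mod 11009 = 7291.
x_4 = 7291^2 mod 11009 = 7229.
x_5 = 7229^2 mod 11009 = 9727.
x_6 = 9727^2 mod 11009 = 3183.
x_7 = 3183^2 mod 11009 = 3209.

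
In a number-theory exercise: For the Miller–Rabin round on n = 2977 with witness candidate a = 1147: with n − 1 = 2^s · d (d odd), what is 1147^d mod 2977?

313

n − 1 = 2976 = 2^5 · 93, so s = 5 and d = 93.
1147^93 mod 2977 = 313.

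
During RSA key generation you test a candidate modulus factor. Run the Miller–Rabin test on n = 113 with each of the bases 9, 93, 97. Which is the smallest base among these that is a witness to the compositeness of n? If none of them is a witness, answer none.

n − 1 = 112 = 2^4 · 7, so s = 4 and d = 7.
Base 9: x_0 = 9^7 mod 113 = 18. x_0 is neither 1 nor 112, so continue squaring. x_1 = 18^2 mod 113 = 98. x_2 = 98^2 mod 113 = 112. x_2 ≡ −1, so 9 is not a witness.
Base 93: x_0 = 93^7 mod 113 = 42. x_0 is neither 1 nor 112, so continue squaring. x_1 = 42^2 mod 113 = 69. x_2 = 69^2 mod 113 = 15. x_3 = 15^2 mod 113 = 112. x_3 ≡ −1, so 93 is not a witness.
Base 97: x_0 = 97^7 mod 113 = 112. x_0 = 112 ≡ −1, so 97 is not a witness.
No listed base is a witness for 113.

none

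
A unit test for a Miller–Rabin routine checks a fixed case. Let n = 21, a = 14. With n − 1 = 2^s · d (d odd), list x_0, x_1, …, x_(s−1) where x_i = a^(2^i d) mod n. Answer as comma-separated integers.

n − 1 = 20 = 2^2 · 5, so s = 2 and d = 5.
x_0 = 14^5 mod 21 = 14.
x_1 = 14^2 mod 21 = 7.

14, 7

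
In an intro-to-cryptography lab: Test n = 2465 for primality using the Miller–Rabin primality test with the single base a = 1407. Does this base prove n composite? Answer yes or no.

no

n − 1 = 2464 = 2^5 · 77, so s = 5 and d = 77.
x_0 = 1407^77 mod 2465 = 302.
x_0 is neither 1 nor 2464, so continue squaring.
x_1 = 302^2 mod 2465 = 2464.
x_1 ≡ −1, so 1407 is not a witness.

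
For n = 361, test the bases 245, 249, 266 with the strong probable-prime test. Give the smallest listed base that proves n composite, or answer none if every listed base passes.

n − 1 = 360 = 2^3 · 45, so s = 3 and d = 45.
Base 245: x_0 = 245^45 mod 361 = 1. x_0 = 1, so 245 is not a witness.
Base 249: x_0 = 249^45 mod 361 = 75. x_0 is neither 1 nor 360, so continue squaring. x_1 = 75^2 mod 361 = 210. x_2 = 210^2 mod 361 = 58. Reached i = s−1 = 2 without hitting −1: 249 is a Miller–Rabin witness and 361 is composite.
Base 266: x_0 = 266^45 mod 361 = 0. x_0 is neither 1 nor 360, so continue squaring. x_1 = 0^2 mod 361 = 0. x_2 = 0^2 mod 361 = 0. Reached i = s−1 = 2 without hitting −1: 266 is a Miller–Rabin witness and 361 is composite.
The smallest witness among the given bases is 249.

249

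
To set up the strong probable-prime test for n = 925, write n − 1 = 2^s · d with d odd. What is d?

231

Halving: 924 → 462 → 231; 231 is odd.
So 924 = 2^2 · 231.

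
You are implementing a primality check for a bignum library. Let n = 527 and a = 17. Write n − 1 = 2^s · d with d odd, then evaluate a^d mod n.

323

n − 1 = 526 = 2^1 · 263, so s = 1 and d = 263.
By repeated squaring, 17^263 ≡ 323 (mod 527).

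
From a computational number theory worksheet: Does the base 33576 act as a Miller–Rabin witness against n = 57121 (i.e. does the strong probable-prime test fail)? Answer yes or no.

n − 1 = 57120 = 2^5 · 1785, so s = 5 and d = 1785.
x_0 = 33576^1785 mod 57121 = 1.
x_0 = 1, so 33576 is not a witness.

no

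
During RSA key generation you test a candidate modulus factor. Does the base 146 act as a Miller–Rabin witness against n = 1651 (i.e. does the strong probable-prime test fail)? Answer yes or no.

n − 1 = 1650 = 2^1 · 825, so s = 1 and d = 825.
x_0 = 146^825 mod 1651 = 1.
x_0 = 1, so 146 is not a witness.

no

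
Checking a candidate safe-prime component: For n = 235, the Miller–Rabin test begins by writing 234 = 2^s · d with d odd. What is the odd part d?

117

Halving: 234 → 117; 117 is odd.
So 234 = 2^1 · 117.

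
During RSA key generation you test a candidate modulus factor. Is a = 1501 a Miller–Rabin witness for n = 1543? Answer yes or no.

n − 1 = 1542 = 2^1 · 771, so s = 1 and d = 771.
x_0 = 1501^771 mod 1543 = 1.
x_0 = 1, so 1501 is not a witness.

no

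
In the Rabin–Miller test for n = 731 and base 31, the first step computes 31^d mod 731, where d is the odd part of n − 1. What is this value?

n − 1 = 730 = 2^1 · 365, so s = 1 and d = 365.
31^365 mod 731 = 702.

702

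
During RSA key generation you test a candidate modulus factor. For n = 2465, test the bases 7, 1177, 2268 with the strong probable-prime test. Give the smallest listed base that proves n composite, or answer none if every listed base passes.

7

n − 1 = 2464 = 2^5 · 77, so s = 5 and d = 77.
Base 7: x_0 = 7^77 mod 2465 = 2437. x_0 is neither 1 nor 2464, so continue squaring. x_1 = 2437^2 mod 2465 = 784. x_2 = 784^2 mod 2465 = 871. x_3 = 871^2 mod 2465 = 1886. x_4 = 1886^2 mod 2465 = 1. x_4 = 1 but x_3 ≠ ±1, a nontrivial square root of 1 — 7 is a witness and 2465 is composite.
Base 1177: x_0 = 1177^77 mod 2465 = 1177. x_0 is neither 1 nor 2464, so continue squaring. x_1 = 1177^2 mod 2465 = 2464. x_1 ≡ −1, so 1177 is not a witness.
Base 2268: x_0 = 2268^77 mod 2465 = 1043. x_0 is neither 1 nor 2464, so continue squaring. x_1 = 1043^2 mod 2465 = 784. x_2 = 784^2 mod 2465 = 871. x_3 = 871^2 mod 2465 = 1886. x_4 = 1886^2 mod 2465 = 1. x_4 = 1 but x_3 ≠ ±1, a nontrivial square root of 1 — 2268 is a witness and 2465 is composite.
The smallest witness among the given bases is 7.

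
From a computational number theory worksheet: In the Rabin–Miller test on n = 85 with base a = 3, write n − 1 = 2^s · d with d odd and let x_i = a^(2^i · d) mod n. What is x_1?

n − 1 = 84 = 2^2 · 21, so s = 2 and d = 21.
Repeated squaring mod 85: 3^1 ≡ 3, 3^2 ≡ 9, 3^4 ≡ 81, 3^8 ≡ 16, 3^16 ≡ 1.
21 = 16 + 4 + 1, so 3^21 ≡ 1·81·3 ≡ 73 (mod 85).
x_0 = 73.
x_1 = 73^2 mod 85 = 59.

59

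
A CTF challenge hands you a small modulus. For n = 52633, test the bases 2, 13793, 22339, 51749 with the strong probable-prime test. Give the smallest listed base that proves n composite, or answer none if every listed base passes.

none

n − 1 = 52632 = 2^3 · 6579, so s = 3 and d = 6579.
Base 2: x_0 = 2^6579 mod 52633 = 1. x_0 = 1, so 2 is not a witness.
Base 13793: x_0 = 13793^6579 mod 52633 = 52632. x_0 = 52632 ≡ −1, so 13793 is not a witness.
Base 22339: x_0 = 22339^6579 mod 52633 = 1. x_0 = 1, so 22339 is not a witness.
Base 51749: x_0 = 51749^6579 mod 52633 = 52632. x_0 = 52632 ≡ −1, so 51749 is not a witness.
No listed base is a witness for 52633.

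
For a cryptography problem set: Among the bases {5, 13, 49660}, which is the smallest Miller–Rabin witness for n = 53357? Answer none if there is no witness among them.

n − 1 = 53356 = 2^2 · 13339, so s = 2 and d = 13339.
Base 5: x_0 = 5^13339 mod 53357 = 48324. x_0 is neither 1 nor 53356, so continue squaring. x_1 = 48324^2 mod 53357 = 39871. Reached i = s−1 = 1 without hitting −1: 5 is a Miller–Rabin witness and 53357 is composite.
Base 13: x_0 = 13^13339 mod 53357 = 38230. x_0 is neither 1 nor 53356, so continue squaring. x_1 = 38230^2 mod 53357 = 31313. Reached i = s−1 = 1 without hitting −1: 13 is a Miller–Rabin witness and 53357 is composite.
Base 49660: x_0 = 49660^13339 mod 53357 = 25615. x_0 is neither 1 nor 53356, so continue squaring. x_1 = 25615^2 mod 53357 = 50553. Reached i = s−1 = 1 without hitting −1: 49660 is a Miller–Rabin witness and 53357 is composite.
The smallest witness among the given bases is 5.

5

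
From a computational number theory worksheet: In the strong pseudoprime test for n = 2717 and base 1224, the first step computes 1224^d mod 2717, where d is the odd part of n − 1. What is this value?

n − 1 = 2716 = 2^2 · 679, so s = 2 and d = 679.
1224^679 mod 2717 = 2611.

2611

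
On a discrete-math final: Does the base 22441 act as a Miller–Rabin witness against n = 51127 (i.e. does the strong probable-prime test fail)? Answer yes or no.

n − 1 = 51126 = 2^1 · 25563, so s = 1 and d = 25563.
Repeated squaring mod 51127: 22441^1 ≡ 22441, 22441^2 ≡ 48658, 22441^4 ≡ 11848, 22441^8 ≡ 31489, 22441^16 ≡ 83, 22441^32 ≡ 6889, 22441^64 ≡ 12465, 22441^128 ≡ 1272, 22441^256 ≡ 33047, 22441^512 ≡ 31489, 22441^1024 ≡ 83, 22441^2048 ≡ 6889, 22441^4096 ≡ 12465, 22441^8192 ≡ 1272, 22441^16384 ≡ 33047.
25563 = 16384 + 8192 + 512 + 256 + 128 + 64 + 16 + 8 + 2 + 1, so 22441^25563 ≡ 33047·1272·31489·33047·1272·12465·83·31489·48658·22441 ≡ 18119 (mod 51127).
x_0 = 22441^25563 mod 51127 = 18119.
x_0 ∉ {1, 51126} and s = 1, so 22441 is a Miller–Rabin witness and 51127 is composite.

yes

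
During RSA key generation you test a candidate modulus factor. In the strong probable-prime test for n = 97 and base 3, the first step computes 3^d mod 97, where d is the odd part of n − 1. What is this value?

n − 1 = 96 = 2^5 · 3, so s = 5 and d = 3.
3^3 mod 97 = 27.

27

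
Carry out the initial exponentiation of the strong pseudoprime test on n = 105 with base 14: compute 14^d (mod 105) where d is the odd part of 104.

14

n − 1 = 104 = 2^3 · 13, so s = 3 and d = 13.
Repeated squaring mod 105: 14^1 ≡ 14, 14^2 ≡ 91, 14^4 ≡ 91, 14^8 ≡ 91.
13 = 8 + 4 + 1, so 14^13 ≡ 91·91·14 ≡ 14 (mod 105).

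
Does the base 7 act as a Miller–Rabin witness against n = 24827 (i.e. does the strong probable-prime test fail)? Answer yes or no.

yes

n − 1 = 24826 = 2^1 · 12413, so s = 1 and d = 12413.
x_0 = 7^12413 mod 24827 = 2972.
x_0 ∉ {1, 24826} and s = 1, so 7 is a Miller–Rabin witness and 24827 is composite.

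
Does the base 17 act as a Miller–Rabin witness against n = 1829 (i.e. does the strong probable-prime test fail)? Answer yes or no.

yes

n − 1 = 1828 = 2^2 · 457, so s = 2 and d = 457.
x_0 = 17^457 mod 1829 = 198.
x_0 is neither 1 nor 1828, so continue squaring.
x_1 = 198^2 mod 1829 = 795.
Reached i = s−1 = 1 without hitting −1: 17 is a Miller–Rabin witness and 1829 is composite.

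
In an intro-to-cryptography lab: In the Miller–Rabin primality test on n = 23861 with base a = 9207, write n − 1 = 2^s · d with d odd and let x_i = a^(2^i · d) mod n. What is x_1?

1904

n − 1 = 23860 = 2^2 · 5965, so s = 2 and d = 5965.
Repeated squaring mod 23861: 9207^1 ≡ 9207, 9207^2 ≡ 14577, 9207^4 ≡ 6724, 9207^8 ≡ 19442, 9207^16 ≡ 9263, 9207^32 ≡ 22874, 9207^64 ≡ 19729, 9207^128 ≡ 12809, 9207^256 ≡ 2245, 9207^512 ≡ 5354, 9207^1024 ≡ 8255, 9207^2048 ≡ 21870, 9207^4096 ≡ 3155.
5965 = 4096 + 1024 + 512 + 256 + 64 + 8 + 4 + 1, so 9207^5965 ≡ 3155·8255·5354·2245·19729·19442·6724·9207 ≡ 6062 (mod 23861).
x_0 = 6062.
x_1 = 6062^2 mod 23861 = 1904.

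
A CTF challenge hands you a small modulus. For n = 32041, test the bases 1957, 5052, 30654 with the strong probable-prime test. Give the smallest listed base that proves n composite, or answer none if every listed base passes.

n − 1 = 32040 = 2^3 · 4005, so s = 3 and d = 4005.
Base 1957: x_0 = 1957^4005 mod 32041 = 32040. x_0 = 32040 ≡ −1, so 1957 is not a witness.
Base 5052: x_0 = 5052^4005 mod 32041 = 17899. x_0 is neither 1 nor 32040, so continue squaring. x_1 = 17899^2 mod 32041 = 28283. x_2 = 28283^2 mod 32041 = 24524. Reached i = s−1 = 2 without hitting −1: 5052 is a Miller–Rabin witness and 32041 is composite.
Base 30654: x_0 = 30654^4005 mod 32041 = 26493. x_0 is neither 1 nor 32040, so continue squaring. x_1 = 26493^2 mod 32041 = 20944. x_2 = 20944^2 mod 32041 = 9846. Reached i = s−1 = 2 without hitting −1: 30654 is a Miller–Rabin witness and 32041 is composite.
The smallest witness among the given bases is 5052.

5052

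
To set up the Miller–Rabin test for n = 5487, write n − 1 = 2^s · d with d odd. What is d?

Halving: 5486 → 2743; 2743 is odd.
So 5486 = 2^1 · 2743.

2743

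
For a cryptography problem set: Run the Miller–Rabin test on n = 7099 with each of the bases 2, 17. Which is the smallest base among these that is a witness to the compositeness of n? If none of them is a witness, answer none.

2

n − 1 = 7098 = 2^1 · 3549, so s = 1 and d = 3549.
Base 2: x_0 = 2^3549 mod 7099 = 3643. x_0 ∉ {1, 7098} and s = 1, so 2 is a Miller–Rabin witness and 7099 is composite.
Base 17: x_0 = 17^3549 mod 7099 = 5886. x_0 ∉ {1, 7098} and s = 1, so 17 is a Miller–Rabin witness and 7099 is composite.
The smallest witness among the given bases is 2.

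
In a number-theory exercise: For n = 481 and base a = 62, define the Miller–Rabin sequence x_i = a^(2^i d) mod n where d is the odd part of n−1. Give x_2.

n − 1 = 480 = 2^5 · 15, so s = 5 and d = 15.
x_0 = 62^15 mod 481 = 64.
x_1 = 64^2 mod 481 = 248.
x_2 = 248^2 mod 481 = 417.

417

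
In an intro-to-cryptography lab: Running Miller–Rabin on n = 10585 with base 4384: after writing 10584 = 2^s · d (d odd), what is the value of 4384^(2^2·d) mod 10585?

1

n − 1 = 10584 = 2^3 · 1323, so s = 3 and d = 1323.
By repeated squaring, 4384^1323 ≡ 10294 (mod 10585).
x_0 = 10294.
x_1 = 10294^2 mod 10585 = 1.
x_2 = 1^2 mod 10585 = 1.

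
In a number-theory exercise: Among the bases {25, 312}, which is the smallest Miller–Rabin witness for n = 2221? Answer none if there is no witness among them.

n − 1 = 2220 = 2^2 · 555, so s = 2 and d = 555.
Base 25: x_0 = 25^555 mod 2221 = 1. x_0 = 1, so 25 is not a witness.
Base 312: x_0 = 312^555 mod 2221 = 2220. x_0 = 2220 ≡ −1, so 312 is not a witness.
No listed base is a witness for 2221.

none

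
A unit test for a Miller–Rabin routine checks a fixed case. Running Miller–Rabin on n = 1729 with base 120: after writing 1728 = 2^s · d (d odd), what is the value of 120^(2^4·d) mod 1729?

1

n − 1 = 1728 = 2^6 · 27, so s = 6 and d = 27.
x_0 = 120^27 mod 1729 = 1.
x_1 = 1^2 mod 1729 = 1.
x_2 = 1^2 mod 1729 = 1.
x_3 = 1^2 mod 1729 = 1.
x_4 = 1^2 mod 1729 = 1.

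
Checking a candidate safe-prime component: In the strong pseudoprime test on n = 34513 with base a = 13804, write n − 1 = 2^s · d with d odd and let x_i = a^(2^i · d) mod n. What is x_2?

26969

n − 1 = 34512 = 2^4 · 2157, so s = 4 and d = 2157.
x_0 = 13804^2157 mod 34513 = 5637.
x_1 = 5637^2 mod 34513 = 23809.
x_2 = 23809^2 mod 34513 = 26969.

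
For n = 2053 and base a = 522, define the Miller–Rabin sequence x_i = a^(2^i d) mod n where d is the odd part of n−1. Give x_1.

2052

n − 1 = 2052 = 2^2 · 513, so s = 2 and d = 513.
x_0 = 522^513 mod 2053 = 244.
x_1 = 244^2 mod 2053 = 2052.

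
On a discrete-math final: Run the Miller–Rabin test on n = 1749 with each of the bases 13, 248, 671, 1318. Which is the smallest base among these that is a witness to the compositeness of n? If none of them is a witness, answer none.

n − 1 = 1748 = 2^2 · 437, so s = 2 and d = 437.
Base 13: x_0 = 13^437 mod 1749 = 1096. x_0 is neither 1 nor 1748, so continue squaring. x_1 = 1096^2 mod 1749 = 1402. Reached i = s−1 = 1 without hitting −1: 13 is a Miller–Rabin witness and 1749 is composite.
Base 248: x_0 = 248^437 mod 1749 = 1427. x_0 is neither 1 nor 1748, so continue squaring. x_1 = 1427^2 mod 1749 = 493. Reached i = s−1 = 1 without hitting −1: 248 is a Miller–Rabin witness and 1749 is composite.
Base 671: x_0 = 671^437 mod 1749 = 1727. x_0 is neither 1 nor 1748, so continue squaring. x_1 = 1727^2 mod 1749 = 484. Reached i = s−1 = 1 without hitting −1: 671 is a Miller–Rabin witness and 1749 is composite.
Base 1318: x_0 = 1318^437 mod 1749 = 1687. x_0 is neither 1 nor 1748, so continue squaring. x_1 = 1687^2 mod 1749 = 346. Reached i = s−1 = 1 without hitting −1: 1318 is a Miller–Rabin witness and 1749 is composite.
The smallest witness among the given bases is 13.

13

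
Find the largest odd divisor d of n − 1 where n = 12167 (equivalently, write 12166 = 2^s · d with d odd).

Halving: 12166 → 6083; 6083 is odd.
So 12166 = 2^1 · 6083.

6083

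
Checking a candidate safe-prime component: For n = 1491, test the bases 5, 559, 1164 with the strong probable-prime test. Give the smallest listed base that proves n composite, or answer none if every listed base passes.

n − 1 = 1490 = 2^1 · 745, so s = 1 and d = 745.
Base 5: x_0 = 5^745 mod 1491 = 782. x_0 ∉ {1, 1490} and s = 1, so 5 is a Miller–Rabin witness and 1491 is composite.
Base 559: x_0 = 559^745 mod 1491 = 181. x_0 ∉ {1, 1490} and s = 1, so 559 is a Miller–Rabin witness and 1491 is composite.
Base 1164: x_0 = 1164^745 mod 1491 = 1248. x_0 ∉ {1, 1490} and s = 1, so 1164 is a Miller–Rabin witness and 1491 is composite.
The smallest witness among the given bases is 5.

5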